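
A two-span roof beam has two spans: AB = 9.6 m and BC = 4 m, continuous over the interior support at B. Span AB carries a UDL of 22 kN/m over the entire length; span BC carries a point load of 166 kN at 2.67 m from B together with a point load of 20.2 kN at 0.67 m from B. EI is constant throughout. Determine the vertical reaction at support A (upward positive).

Take M_B as the redundant. Released structure: two simple spans AB and BC with a hinge at B.
Discontinuity in slope at B on the released structure — sum the simple-span end rotations:
  span AB: UDL 22: wL³/(24EI) = 811/EI
  span BC: point load 166 at a = 2.67: Pab(L + b)/(6LEI) = 130.9/EI
  span BC: point load 20.2 at a = 0.67: Pab(L + b)/(6LEI) = 13.76/EI
  relative rotation θ_0 = (811 + 144.7)/EI = 955.7/EI
A unit hogging moment at B produces rotation L₁/(3EI) + L₂/(3EI) = 4.533/EI.
Compatibility: M_B·(L₁+L₂)/(3EI) = θ_0, giving M_B = 210.8 kN·m (hogging).
Span AB, ΣM about A with M_B applied at B: R_B^{AB}·9.6 = 1014 + 210.8, so R_B^{AB} = 127.6 kN and R_A = 211.2 − 127.6 = 83.64 kN.

R_A = 83.64 kN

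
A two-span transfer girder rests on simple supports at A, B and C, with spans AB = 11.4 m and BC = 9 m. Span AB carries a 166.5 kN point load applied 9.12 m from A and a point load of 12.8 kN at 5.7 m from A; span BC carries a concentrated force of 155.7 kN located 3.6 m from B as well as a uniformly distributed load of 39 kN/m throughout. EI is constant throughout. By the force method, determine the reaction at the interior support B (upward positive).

R_B = 500.2 kN

Insert a hinge at B; M_B is the redundant, and each span becomes simply supported.
Discontinuity in slope at B on the released structure — sum the simple-span end rotations:
  span AB: point load 166.5 at a = 9.12: Pab(L + a)/(6LEI) = 1039/EI
  span AB: point load 12.8 at a = 5.7: Pab(L + a)/(6LEI) = 104/EI
  span BC: point load 155.7 at a = 3.6: Pab(L + b)/(6LEI) = 807.1/EI
  span BC: UDL 39: wL³/(24EI) = 1185/EI
  relative rotation θ_0 = (1143 + 1992)/EI = 3134/EI
A unit hogging moment at B produces rotation L₁/(3EI) + L₂/(3EI) = 6.8/EI.
Compatibility: M_B·(L₁+L₂)/(3EI) = θ_0, giving M_B = 460.9 kN·m (hogging).
Span AB, ΣM about A with M_B applied at B: R_B^{AB}·11.4 = 1591 + 460.9, so R_B^{AB} = 180 kN and R_A = 179.3 − 180 = -0.7332 kN.
Span BC, ΣM about C: R_B^{BC}·9 = 2420 + 460.9, so R_B^{BC} = 320.1 kN and R_C = 506.7 − 320.1 = 186.6 kN.
R_B = 180 + 320.1 = 500.2 kN.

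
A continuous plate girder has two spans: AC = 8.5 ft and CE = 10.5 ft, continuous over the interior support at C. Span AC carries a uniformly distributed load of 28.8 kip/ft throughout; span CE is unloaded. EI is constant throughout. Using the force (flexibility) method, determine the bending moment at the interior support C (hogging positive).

Insert a hinge at C; M_C is the redundant, and each span becomes simply supported.
End slopes at the hinge C, treating each span as simply supported:
  span AC: UDL 28.8: wL³/(24EI) = 737/EI
  relative rotation θ_0 = (737 + 0)/EI = 737/EI
A unit hogging moment at C produces rotation L₁/(3EI) + L₂/(3EI) = 6.333/EI.
Compatibility: M_C·(L₁+L₂)/(3EI) = θ_0, giving M_C = 116.4 kip·ft (hogging).

M_C = 116.4 kip·ft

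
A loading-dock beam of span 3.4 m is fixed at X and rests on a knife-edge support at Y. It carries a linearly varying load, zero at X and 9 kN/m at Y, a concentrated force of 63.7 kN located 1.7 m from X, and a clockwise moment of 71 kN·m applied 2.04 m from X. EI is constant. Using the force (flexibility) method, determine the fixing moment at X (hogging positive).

M_X = 28.22 kN·m

Take the reaction at Y as the redundant and release it; the primary structure is a cantilever fixed at X.
Downward deflection at the released point Y due to the loads:
  triangular load, peak 9 at the free end: 11w₀L⁴/(120EI) = 110.2/EI
  point load 63.7 at a = 1.7: Pa²(3L − a)/(6EI) = 260.8/EI
  clockwise couple 71 at a = 2.04: M₀a(2L − a)/(2EI) = 344.7/EI
  δ_0 = 715.8/EI
Tip deflection under a unit load at Y: L³/(3EI) = 13.1/EI.
Compatibility at Y: δ_0 − R_Y·δ_{YY} = 0, so R_Y = 715.8/13.1 = 54.63 kN.
Moment equilibrium about X: M_X = Σ(load moments about X) − R_Y·L = 214 − 54.63×3.4 = 28.22 kN·m.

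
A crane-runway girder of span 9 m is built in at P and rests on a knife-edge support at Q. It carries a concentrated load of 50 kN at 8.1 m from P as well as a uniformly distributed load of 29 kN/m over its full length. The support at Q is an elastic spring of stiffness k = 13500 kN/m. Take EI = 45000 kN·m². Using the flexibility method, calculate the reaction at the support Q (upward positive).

Remove the prop at Q; the released (primary) structure is a cantilever built in at P.
Deflection at Q on the released cantilever, summing each load's contribution:
  point load 50 at a = 8.1: Pa²(3L − a)/(6EI) = 10334/EI
  UDL 29: wL⁴/(8EI) = 23784/EI
  δ_0 = 34117/EI
Flexibility coefficient — unit upward force at Q: δ_{QQ} = L³/(3EI) = 243/EI.
With EI = 45000 kN·m²: δ_0 = 0.75816 m and δ_{QQ} = 0.0054 m/kN.
Compatibility — the spring shortens by R_Q/k under the reaction it provides: δ_0 − R_Q·δ_{QQ} = R_Q/k. With 1/k = 0.000074 m/kN, R_Q = δ_0 / (δ_{QQ} + 1/k) = 0.75816 / (0.0054 + 0.000074) = 138.5 kN.

R_Q = 138.5 kN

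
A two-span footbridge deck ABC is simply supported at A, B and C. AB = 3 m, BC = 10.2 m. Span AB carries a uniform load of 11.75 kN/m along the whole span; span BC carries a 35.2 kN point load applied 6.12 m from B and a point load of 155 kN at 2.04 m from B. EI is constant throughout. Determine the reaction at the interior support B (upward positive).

R_B = 253 kN

Insert a hinge at B; M_B is the redundant, and each span becomes simply supported.
End slopes at the hinge B, treating each span as simply supported:
  span AB: UDL 11.75: wL³/(24EI) = 13.22/EI
  span BC: point load 35.2 at a = 6.12: Pab(L + b)/(6LEI) = 205.1/EI
  span BC: point load 155 at a = 2.04: Pab(L + b)/(6LEI) = 774.1/EI
  relative rotation θ_0 = (13.22 + 979.1)/EI = 992.4/EI
A unit hogging moment at B produces rotation L₁/(3EI) + L₂/(3EI) = 4.4/EI.
Slope continuity at B: θ_0 = M_B·4.4/EI, so M_B = 992.4/4.4 = 225.5 kN·m (hogging).
Span AB, ΣM about A with M_B applied at B: R_B^{AB}·3 = 52.88 + 225.5, so R_B^{AB} = 92.8 kN and R_A = 35.25 − 92.8 = -57.55 kN.
Span BC, ΣM about C: R_B^{BC}·10.2 = 1408 + 225.5, so R_B^{BC} = 160.2 kN and R_C = 190.2 − 160.2 = 30.01 kN.
R_B = 92.8 + 160.2 = 253 kN.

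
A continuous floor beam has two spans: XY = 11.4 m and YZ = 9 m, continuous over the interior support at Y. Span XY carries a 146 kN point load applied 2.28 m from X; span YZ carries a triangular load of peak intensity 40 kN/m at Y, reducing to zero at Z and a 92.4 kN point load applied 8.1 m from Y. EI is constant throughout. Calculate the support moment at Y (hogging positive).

Release continuity at Y by inserting a hinge; the redundant is the internal moment M_Y. The primary structure is two simply-supported spans XY and YZ.
Rotations at Y on the released spans (each span's end-slope, ×1/EI):
  span XY: point load 146 at a = 2.28: Pab(L + a)/(6LEI) = 607.2/EI
  span YZ: triangular load, peak 40: w₀L³/(45EI) = 648/EI
  span YZ: point load 92.4 at a = 8.1: Pab(L + b)/(6LEI) = 123.5/EI
  relative rotation θ_0 = (607.2 + 771.5)/EI = 1379/EI
A unit hogging moment at Y produces rotation L₁/(3EI) + L₂/(3EI) = 6.8/EI.
Compatibility: M_Y·(L₁+L₂)/(3EI) = θ_0, giving M_Y = 202.7 kN·m (hogging).

M_Y = 202.7 kN·m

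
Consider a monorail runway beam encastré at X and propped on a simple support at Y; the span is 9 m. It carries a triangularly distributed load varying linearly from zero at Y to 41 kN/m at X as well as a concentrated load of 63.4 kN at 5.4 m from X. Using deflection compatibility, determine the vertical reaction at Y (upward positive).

R_Y = 64.29 kN

Remove the prop at Y; the released (primary) structure is a cantilever built in at X.
Deflection at Y on the released cantilever, summing each load's contribution:
  triangular load, peak 41 at the fixed end: w₀L⁴/(30EI) = 8967/EI
  point load 63.4 at a = 5.4: Pa²(3L − a)/(6EI) = 6655/EI
  δ_0 = 15622/EI
Flexibility coefficient — unit upward force at Y: δ_{YY} = L³/(3EI) = 243/EI.
Compatibility at Y: δ_0 − R_Y·δ_{YY} = 0, so R_Y = 15622/243 = 64.29 kN.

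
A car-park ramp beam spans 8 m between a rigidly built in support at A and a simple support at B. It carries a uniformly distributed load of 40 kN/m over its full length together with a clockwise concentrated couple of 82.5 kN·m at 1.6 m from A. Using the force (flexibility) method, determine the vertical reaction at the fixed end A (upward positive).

Remove the prop at B; the released (primary) structure is a cantilever built in at A.
Deflection at B on the released cantilever, summing each load's contribution:
  UDL 40: wL⁴/(8EI) = 20480/EI
  clockwise couple 82.5 at a = 1.6: M₀a(2L − a)/(2EI) = 950.4/EI
  δ_0 = 21430/EI
Flexibility coefficient — unit upward force at B: δ_{BB} = L³/(3EI) = 170.7/EI.
The prop prevents deflection at B: R_B = δ_0/δ_{BB} = 21430/170.7 = 125.6 kN.
Vertical equilibrium: R_A = ΣP − R_B = 320 − 125.6 = 194.4 kN.

R_A = 194.4 kN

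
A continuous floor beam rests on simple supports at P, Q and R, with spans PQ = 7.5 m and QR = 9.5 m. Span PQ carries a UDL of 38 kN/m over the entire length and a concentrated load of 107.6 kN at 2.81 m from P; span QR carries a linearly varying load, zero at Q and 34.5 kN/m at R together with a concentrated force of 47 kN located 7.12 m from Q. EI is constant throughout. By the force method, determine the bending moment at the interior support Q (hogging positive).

M_Q = 306 kN·m

Take M_Q as the redundant. Released structure: two simple spans PQ and QR with a hinge at Q.
Discontinuity in slope at Q on the released structure — sum the simple-span end rotations:
  span PQ: UDL 38: wL³/(24EI) = 668/EI
  span PQ: point load 107.6 at a = 2.81: Pab(L + a)/(6LEI) = 324.9/EI
  span QR: triangular load, peak 34.5: 7w₀L³/(360EI) = 575.2/EI
  span QR: point load 47 at a = 7.12: Pab(L + b)/(6LEI) = 166/EI
  relative rotation θ_0 = (992.9 + 741.2)/EI = 1734/EI
A unit hogging moment at Q produces rotation L₁/(3EI) + L₂/(3EI) = 5.667/EI.
Slope continuity at Q: θ_0 = M_Q·5.667/EI, so M_Q = 1734/5.667 = 306 kN·m (hogging).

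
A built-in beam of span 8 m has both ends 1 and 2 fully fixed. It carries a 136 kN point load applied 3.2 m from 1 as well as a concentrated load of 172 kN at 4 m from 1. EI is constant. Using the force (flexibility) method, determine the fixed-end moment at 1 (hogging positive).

Take the two fixed-end moments M_1, M_2 as redundants; the released structure is the simple span 12.
End rotations of the released simple span under the applied load (×1/EI):
  at 1: point load 136 at a = 3.2: Pab(L + b)/(6LEI) = 557.1/EI
  at 2: point load 136 at a = 3.2: Pab(L + a)/(6LEI) = 487.4/EI
  at 1: point load 172 at a = 4: Pab(L + b)/(6LEI) = 688/EI
  at 2: point load 172 at a = 4: Pab(L + a)/(6LEI) = 688/EI
  θ_10 = 1245/EI,  θ_20 = 1175/EI
Flexibility coefficients: a unit moment at one end gives L/(3EI) there and L/(6EI) at the far end, so f₁₁ = f₂₂ = 2.667/EI and f₁₂ = f₂₁ = 1.333/EI.
Compatibility — zero rotation at each built-in end:
  2.667 M_1 + 1.333 M_2 = 1245
  1.333 M_1 + 2.667 M_2 = 1175
Solving the pair gives M_1 = 328.7 kN·m and M_2 = 276.4 kN·m (hogging).

M_1 = 328.7 kN·m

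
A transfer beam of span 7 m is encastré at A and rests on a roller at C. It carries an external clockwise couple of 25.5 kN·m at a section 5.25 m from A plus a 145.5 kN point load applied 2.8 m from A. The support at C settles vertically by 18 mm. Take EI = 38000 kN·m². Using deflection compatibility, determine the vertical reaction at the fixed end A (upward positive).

Remove the prop at C; the released (primary) structure is a cantilever built in at A.
Deflection at C on the released cantilever, summing each load's contribution:
  clockwise couple 25.5 at a = 5.25: M₀a(2L − a)/(2EI) = 585.7/EI
  point load 145.5 at a = 2.8: Pa²(3L − a)/(6EI) = 3460/EI
  δ_0 = 4046/EI
Flexibility coefficient — unit upward force at C: δ_{CC} = L³/(3EI) = 114.3/EI.
With EI = 38000 kN·m²: δ_0 = 0.10647 m and δ_{CC} = 0.003009 m/kN.
Compatibility — the beam at C must follow the support down by 0.018 m: δ_0 − R_C·δ_{CC} = 0.018, so R_C = (0.10647 − 0.018)/0.003009 = 29.4 kN.
Vertical equilibrium: R_A = ΣP − R_C = 145.5 − 29.4 = 116.1 kN.

R_A = 116.1 kN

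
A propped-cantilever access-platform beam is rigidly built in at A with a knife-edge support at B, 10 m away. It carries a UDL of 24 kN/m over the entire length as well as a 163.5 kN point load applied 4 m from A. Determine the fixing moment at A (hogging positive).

Take the reaction at B as the redundant and release it; the primary structure is a cantilever fixed at A.
Free-end deflection of the primary structure under the applied loading (downward +):
  UDL 24: wL⁴/(8EI) = 30000/EI
  point load 163.5 at a = 4: Pa²(3L − a)/(6EI) = 11336/EI
  δ_0 = 41336/EI
Tip deflection under a unit load at B: L³/(3EI) = 333.3/EI.
Compatibility at B: δ_0 − R_B·δ_{BB} = 0, so R_B = 41336/333.3 = 124 kN.
Moment equilibrium about A: M_A = Σ(load moments about A) − R_B·L = 1854 − 124×10 = 613.9 kN·m.

M_A = 613.9 kN·m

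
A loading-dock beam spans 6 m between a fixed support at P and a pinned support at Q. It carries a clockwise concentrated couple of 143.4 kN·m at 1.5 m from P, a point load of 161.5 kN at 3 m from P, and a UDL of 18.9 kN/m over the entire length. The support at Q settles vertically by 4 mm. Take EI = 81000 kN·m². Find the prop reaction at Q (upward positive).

R_Q = 104.2 kN

Remove the prop at Q; the released (primary) structure is a cantilever built in at P.
Free-end deflection of the primary structure under the applied loading (downward +):
  clockwise couple 143.4 at a = 1.5: M₀a(2L − a)/(2EI) = 1129/EI
  point load 161.5 at a = 3: Pa²(3L − a)/(6EI) = 3634/EI
  UDL 18.9: wL⁴/(8EI) = 3062/EI
  δ_0 = 7825/EI
Flexibility coefficient — unit upward force at Q: δ_{QQ} = L³/(3EI) = 72/EI.
With EI = 81000 kN·m²: δ_0 = 0.096603 m and δ_{QQ} = 0.000889 m/kN.
Compatibility — the beam at Q must follow the support down by 0.004 m: δ_0 − R_Q·δ_{QQ} = 0.004, so R_Q = (0.096603 − 0.004)/0.000889 = 104.2 kN.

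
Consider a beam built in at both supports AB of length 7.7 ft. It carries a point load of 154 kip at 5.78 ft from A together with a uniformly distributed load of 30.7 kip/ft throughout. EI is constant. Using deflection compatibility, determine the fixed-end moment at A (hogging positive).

M_A = 207 kip·ft

Release both end moments; the primary structure is a simply-supported span AB with redundants M_A and M_B.
On the primary (simply-supported) span, the end slopes from the loading are:
  at A: point load 154 at a = 5.78: Pab(L + b)/(6LEI) = 355.9/EI
  at B: point load 154 at a = 5.78: Pab(L + a)/(6LEI) = 498.7/EI
  at A: UDL 30.7: wL³/(24EI) = 584/EI
  at B: UDL 30.7: wL³/(24EI) = 584/EI
  θ_A0 = 939.8/EI,  θ_B0 = 1083/EI
Flexibility coefficients: a unit moment at one end gives L/(3EI) there and L/(6EI) at the far end, so f₁₁ = f₂₂ = 2.567/EI and f₁₂ = f₂₁ = 1.283/EI.
Compatibility — zero rotation at each built-in end:
  2.567 M_A + 1.283 M_B = 939.8
  1.283 M_A + 2.567 M_B = 1083
Solving the pair gives M_A = 207 kip·ft and M_B = 318.3 kip·ft (hogging).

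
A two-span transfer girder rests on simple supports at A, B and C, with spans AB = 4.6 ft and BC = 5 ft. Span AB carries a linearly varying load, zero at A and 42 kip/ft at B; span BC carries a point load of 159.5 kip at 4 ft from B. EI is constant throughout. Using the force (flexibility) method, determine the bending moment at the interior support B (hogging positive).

Release continuity at B by inserting a hinge; the redundant is the internal moment M_B. The primary structure is two simply-supported spans AB and BC.
Discontinuity in slope at B on the released structure — sum the simple-span end rotations:
  span AB: triangular load, peak 42: w₀L³/(45EI) = 90.85/EI
  span BC: point load 159.5 at a = 4: Pab(L + b)/(6LEI) = 127.6/EI
  relative rotation θ_0 = (90.85 + 127.6)/EI = 218.4/EI
A unit hogging moment at B produces rotation L₁/(3EI) + L₂/(3EI) = 3.2/EI.
Compatibility: M_B·(L₁+L₂)/(3EI) = θ_0, giving M_B = 68.26 kip·ft (hogging).

M_B = 68.26 kip·ft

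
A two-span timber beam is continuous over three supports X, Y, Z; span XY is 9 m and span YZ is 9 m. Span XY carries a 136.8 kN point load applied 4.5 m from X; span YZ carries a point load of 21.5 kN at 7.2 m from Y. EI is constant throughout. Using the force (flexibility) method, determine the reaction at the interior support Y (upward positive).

R_Y = 100.4 kN

Insert a hinge at Y; M_Y is the redundant, and each span becomes simply supported.
Rotations at Y on the released spans (each span's end-slope, ×1/EI):
  span XY: point load 136.8 at a = 4.5: Pab(L + a)/(6LEI) = 692.5/EI
  span YZ: point load 21.5 at a = 7.2: Pab(L + b)/(6LEI) = 55.73/EI
  relative rotation θ_0 = (692.5 + 55.73)/EI = 748.3/EI
A unit hogging moment at Y produces rotation L₁/(3EI) + L₂/(3EI) = 6/EI.
Compatibility: M_Y·(L₁+L₂)/(3EI) = θ_0, giving M_Y = 124.7 kN·m (hogging).
Span XY, ΣM about X with M_Y applied at Y: R_Y^{XY}·9 = 615.6 + 124.7, so R_Y^{XY} = 82.26 kN and R_X = 136.8 − 82.26 = 54.54 kN.
Span YZ, ΣM about Z: R_Y^{YZ}·9 = 38.7 + 124.7, so R_Y^{YZ} = 18.16 kN and R_Z = 21.5 − 18.16 = 3.343 kN.
R_Y = 82.26 + 18.16 = 100.4 kN.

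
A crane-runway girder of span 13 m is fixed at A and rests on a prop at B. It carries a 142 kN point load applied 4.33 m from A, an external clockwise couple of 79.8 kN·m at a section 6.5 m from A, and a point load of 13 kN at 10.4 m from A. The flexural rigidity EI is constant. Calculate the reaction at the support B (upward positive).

Remove the prop at B; the released (primary) structure is a cantilever built in at A.
Free-end deflection of the primary structure under the applied loading (downward +):
  point load 142 at a = 4.33: Pa²(3L − a)/(6EI) = 15384/EI
  clockwise couple 79.8 at a = 6.5: M₀a(2L − a)/(2EI) = 5057/EI
  point load 13 at a = 10.4: Pa²(3L − a)/(6EI) = 6702/EI
  δ_0 = 27144/EI
Flexibility coefficient — unit upward force at B: δ_{BB} = L³/(3EI) = 732.3/EI.
Compatibility at B: δ_0 − R_B·δ_{BB} = 0, so R_B = 27144/732.3 = 37.06 kN.

R_B = 37.06 kN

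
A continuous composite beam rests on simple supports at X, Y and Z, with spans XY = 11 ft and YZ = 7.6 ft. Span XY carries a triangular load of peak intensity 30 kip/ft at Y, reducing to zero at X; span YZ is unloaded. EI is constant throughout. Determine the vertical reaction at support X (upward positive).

Release continuity at Y by inserting a hinge; the redundant is the internal moment M_Y. The primary structure is two simply-supported spans XY and YZ.
End slopes at the hinge Y, treating each span as simply supported:
  span XY: triangular load, peak 30: w₀L³/(45EI) = 887.3/EI
  relative rotation θ_0 = (887.3 + 0)/EI = 887.3/EI
A unit hogging moment at Y produces rotation L₁/(3EI) + L₂/(3EI) = 6.2/EI.
Slope continuity at Y: θ_0 = M_Y·6.2/EI, so M_Y = 887.3/6.2 = 143.1 kip·ft (hogging).
Span XY, ΣM about X with M_Y applied at Y: R_Y^{XY}·11 = 1210 + 143.1, so R_Y^{XY} = 123 kip and R_X = 165 − 123 = 41.99 kip.

R_X = 41.99 kip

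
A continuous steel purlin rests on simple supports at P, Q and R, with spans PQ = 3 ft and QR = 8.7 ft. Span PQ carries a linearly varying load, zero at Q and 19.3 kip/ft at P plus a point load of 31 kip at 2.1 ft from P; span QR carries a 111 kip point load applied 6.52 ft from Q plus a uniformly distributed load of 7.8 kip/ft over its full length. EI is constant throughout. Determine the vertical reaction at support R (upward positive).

Take M_Q as the redundant. Released structure: two simple spans PQ and QR with a hinge at Q.
Discontinuity in slope at Q on the released structure — sum the simple-span end rotations:
  span PQ: triangular load, peak 19.3: 7w₀L³/(360EI) = 10.13/EI
  span PQ: point load 31 at a = 2.1: Pab(L + a)/(6LEI) = 16.6/EI
  span QR: point load 111 at a = 6.52: Pab(L + b)/(6LEI) = 328.8/EI
  span QR: UDL 7.8: wL³/(24EI) = 214/EI
  relative rotation θ_0 = (26.73 + 542.9)/EI = 569.6/EI
A unit hogging moment at Q produces rotation L₁/(3EI) + L₂/(3EI) = 3.9/EI.
Slope continuity at Q: θ_0 = M_Q·3.9/EI, so M_Q = 569.6/3.9 = 146 kip·ft (hogging).
Span QR, ΣM about R: R_Q^{QR}·8.7 = 537.2 + 146, so R_Q^{QR} = 78.53 kip and R_R = 178.9 − 78.53 = 100.3 kip.

R_R = 100.3 kip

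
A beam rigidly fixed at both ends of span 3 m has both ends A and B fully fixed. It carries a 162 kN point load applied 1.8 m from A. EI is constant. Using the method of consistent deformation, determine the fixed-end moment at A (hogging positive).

M_A = 46.66 kN·m

Release both end moments; the primary structure is a simply-supported span AB with redundants M_A and M_B.
End rotations of the released simple span under the applied load (×1/EI):
  at A: point load 162 at a = 1.8: Pab(L + b)/(6LEI) = 81.65/EI
  at B: point load 162 at a = 1.8: Pab(L + a)/(6LEI) = 93.31/EI
  θ_A0 = 81.65/EI,  θ_B0 = 93.31/EI
Flexibility coefficients: a unit moment at one end gives L/(3EI) there and L/(6EI) at the far end, so f₁₁ = f₂₂ = 1/EI and f₁₂ = f₂₁ = 0.5/EI.
Compatibility — zero rotation at each built-in end:
  1 M_A + 0.5 M_B = 81.65
  0.5 M_A + 1 M_B = 93.31
Solving the pair gives M_A = 46.66 kN·m and M_B = 69.98 kN·m (hogging).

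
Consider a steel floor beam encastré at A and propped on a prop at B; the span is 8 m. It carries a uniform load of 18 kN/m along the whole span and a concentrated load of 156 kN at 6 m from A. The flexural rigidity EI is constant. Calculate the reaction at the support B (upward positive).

R_B = 152.7 kN

Remove the prop at B; the released (primary) structure is a cantilever built in at A.
Free-end deflection of the primary structure under the applied loading (downward +):
  UDL 18: wL⁴/(8EI) = 9216/EI
  point load 156 at a = 6: Pa²(3L − a)/(6EI) = 16848/EI
  δ_0 = 26064/EI
Tip deflection under a unit load at B: L³/(3EI) = 170.7/EI.
The prop prevents deflection at B: R_B = δ_0/δ_{BB} = 26064/170.7 = 152.7 kN.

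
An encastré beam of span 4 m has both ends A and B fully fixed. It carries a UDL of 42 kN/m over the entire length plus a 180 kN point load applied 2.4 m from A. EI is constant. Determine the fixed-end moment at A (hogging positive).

Take the two fixed-end moments M_A, M_B as redundants; the released structure is the simple span AB.
Simple-span end rotations at A and B under the given loads:
  at A: UDL 42: wL³/(24EI) = 112/EI
  at B: UDL 42: wL³/(24EI) = 112/EI
  at A: point load 180 at a = 2.4: Pab(L + b)/(6LEI) = 161.3/EI
  at B: point load 180 at a = 2.4: Pab(L + a)/(6LEI) = 184.3/EI
  θ_A0 = 273.3/EI,  θ_B0 = 296.3/EI
Flexibility coefficients: a unit moment at one end gives L/(3EI) there and L/(6EI) at the far end, so f₁₁ = f₂₂ = 1.333/EI and f₁₂ = f₂₁ = 0.6667/EI.
Compatibility — zero rotation at each built-in end:
  1.333 M_A + 0.6667 M_B = 273.3
  0.6667 M_A + 1.333 M_B = 296.3
Solving the pair gives M_A = 125.1 kN·m and M_B = 159.7 kN·m (hogging).

M_A = 125.1 kN·m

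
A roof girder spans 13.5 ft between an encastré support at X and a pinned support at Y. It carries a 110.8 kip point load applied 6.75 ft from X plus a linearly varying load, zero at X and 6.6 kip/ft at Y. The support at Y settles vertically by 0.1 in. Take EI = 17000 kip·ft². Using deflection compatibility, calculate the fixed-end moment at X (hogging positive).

M_X = 353 kip·ft

Take the reaction at Y as the redundant and release it; the primary structure is a cantilever fixed at X.
Free-end deflection of the primary structure under the applied loading (downward +):
  point load 110.8 at a = 6.75: Pa²(3L − a)/(6EI) = 28397/EI
  triangular load, peak 6.6 at the free end: 11w₀L⁴/(120EI) = 20095/EI
  δ_0 = 48492/EI
Tip deflection under a unit load at Y: L³/(3EI) = 820.1/EI.
With EI = 17000 kip·ft²: δ_0 = 2.8525 ft and δ_{YY} = 0.048243 ft/kip.
Compatibility — the beam at Y must follow the support down by 0.008333 ft: δ_0 − R_Y·δ_{YY} = 0.008333, so R_Y = (2.8525 − 0.008333)/0.048243 = 58.95 kip.
Moment equilibrium about X: M_X = Σ(load moments about X) − R_Y·L = 1149 − 58.95×13.5 = 353 kip·ft.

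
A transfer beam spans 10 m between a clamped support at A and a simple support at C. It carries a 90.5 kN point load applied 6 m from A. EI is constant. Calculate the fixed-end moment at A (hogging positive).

M_A = 152 kN·m

Remove the prop at C; the released (primary) structure is a cantilever built in at A.
Deflection at C on the released cantilever, summing each load's contribution:
  point load 90.5 at a = 6: Pa²(3L − a)/(6EI) = 13032/EI
Flexibility coefficient — unit upward force at C: δ_{CC} = L³/(3EI) = 333.3/EI.
Compatibility at C: δ_0 − R_C·δ_{CC} = 0, so R_C = 13032/333.3 = 39.1 kN.
Moment equilibrium about A: M_A = Σ(load moments about A) − R_C·L = 543 − 39.1×10 = 152 kN·m.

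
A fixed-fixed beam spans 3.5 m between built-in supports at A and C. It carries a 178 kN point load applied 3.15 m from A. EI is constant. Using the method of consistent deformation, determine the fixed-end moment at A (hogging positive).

Take the two fixed-end moments M_A, M_C as redundants; the released structure is the simple span AC.
End rotations of the released simple span under the applied load (×1/EI):
  at A: point load 178 at a = 3.15: Pab(L + b)/(6LEI) = 35.98/EI
  at C: point load 178 at a = 3.15: Pab(L + a)/(6LEI) = 62.14/EI
  θ_A0 = 35.98/EI,  θ_C0 = 62.14/EI
Flexibility coefficients: a unit moment at one end gives L/(3EI) there and L/(6EI) at the far end, so f₁₁ = f₂₂ = 1.167/EI and f₁₂ = f₂₁ = 0.5833/EI.
Compatibility — zero rotation at each built-in end:
  1.167 M_A + 0.5833 M_C = 35.98
  0.5833 M_A + 1.167 M_C = 62.14
Solving the pair gives M_A = 5.607 kN·m and M_C = 50.46 kN·m (hogging).

M_A = 5.607 kN·m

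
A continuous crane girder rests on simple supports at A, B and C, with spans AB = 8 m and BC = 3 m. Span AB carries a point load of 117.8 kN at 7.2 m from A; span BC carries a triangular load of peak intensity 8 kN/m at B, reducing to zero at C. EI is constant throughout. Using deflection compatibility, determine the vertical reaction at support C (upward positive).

R_C = -15.97 kN

Release continuity at B by inserting a hinge; the redundant is the internal moment M_B. The primary structure is two simply-supported spans AB and BC.
End slopes at the hinge B, treating each span as simply supported:
  span AB: point load 117.8 at a = 7.2: Pab(L + a)/(6LEI) = 214.9/EI
  span BC: triangular load, peak 8: w₀L³/(45EI) = 4.8/EI
  relative rotation θ_0 = (214.9 + 4.8)/EI = 219.7/EI
A unit hogging moment at B produces rotation L₁/(3EI) + L₂/(3EI) = 3.667/EI.
Compatibility: M_B·(L₁+L₂)/(3EI) = θ_0, giving M_B = 59.91 kN·m (hogging).
Span BC, ΣM about C: R_B^{BC}·3 = 24 + 59.91, so R_B^{BC} = 27.97 kN and R_C = 12 − 27.97 = -15.97 kN.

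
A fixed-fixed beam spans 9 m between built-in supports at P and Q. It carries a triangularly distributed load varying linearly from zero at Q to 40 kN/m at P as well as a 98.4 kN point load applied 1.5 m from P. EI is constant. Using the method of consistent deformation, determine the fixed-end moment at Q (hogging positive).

M_Q = 128.5 kN·m

Release both end moments; the primary structure is a simply-supported span PQ with redundants M_P and M_Q.
On the primary (simply-supported) span, the end slopes from the loading are:
  at P: triangular load, peak 40: w₀L³/(45EI) = 648/EI
  at Q: triangular load, peak 40: 7w₀L³/(360EI) = 567/EI
  at P: point load 98.4 at a = 1.5: Pab(L + b)/(6LEI) = 338.2/EI
  at Q: point load 98.4 at a = 1.5: Pab(L + a)/(6LEI) = 215.2/EI
  θ_P0 = 986.2/EI,  θ_Q0 = 782.2/EI
Flexibility coefficients: a unit moment at one end gives L/(3EI) there and L/(6EI) at the far end, so f₁₁ = f₂₂ = 3/EI and f₁₂ = f₂₁ = 1.5/EI.
Compatibility — zero rotation at each built-in end:
  3 M_P + 1.5 M_Q = 986.2
  1.5 M_P + 3 M_Q = 782.2
Solving the pair gives M_P = 264.5 kN·m and M_Q = 128.5 kN·m (hogging).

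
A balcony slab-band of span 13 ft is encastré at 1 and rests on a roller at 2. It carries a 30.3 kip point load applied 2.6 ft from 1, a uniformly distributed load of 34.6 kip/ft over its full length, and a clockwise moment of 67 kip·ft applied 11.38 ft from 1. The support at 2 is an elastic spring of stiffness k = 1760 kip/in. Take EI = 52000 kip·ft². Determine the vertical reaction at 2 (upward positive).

Release the roller at 2. Primary structure: cantilever fixed at 1.
Primary-structure tip deflection at 2 by superposition:
  point load 30.3 at a = 2.6: Pa²(3L − a)/(6EI) = 1243/EI
  UDL 34.6: wL⁴/(8EI) = 123526/EI
  clockwise couple 67 at a = 11.38: M₀a(2L − a)/(2EI) = 5574/EI
  δ_0 = 130343/EI
Tip deflection under a unit load at 2: L³/(3EI) = 732.3/EI.
With EI = 52000 kip·ft²: δ_0 = 2.5066 ft and δ_{22} = 0.014083 ft/kip.
Compatibility — the spring shortens by R_2/k under the reaction it provides: δ_0 − R_2·δ_{22} = R_2/k. With 1/k = 1/(1760×12) ft/kip = 0.000047 ft/kip, R_2 = δ_0 / (δ_{22} + 1/k) = 2.5066 / (0.014083 + 0.000047) = 177.4 kip.

R_2 = 177.4 kip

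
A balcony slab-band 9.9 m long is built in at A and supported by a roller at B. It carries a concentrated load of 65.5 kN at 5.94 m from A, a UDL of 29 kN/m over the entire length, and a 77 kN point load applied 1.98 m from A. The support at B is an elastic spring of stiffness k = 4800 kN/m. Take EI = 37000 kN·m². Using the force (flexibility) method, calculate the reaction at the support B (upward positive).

R_B = 137 kN

Take the reaction at B as the redundant and release it; the primary structure is a cantilever fixed at A.
Downward deflection at the released point B due to the loads:
  point load 65.5 at a = 5.94: Pa²(3L − a)/(6EI) = 9152/EI
  UDL 29: wL⁴/(8EI) = 34822/EI
  point load 77 at a = 1.98: Pa²(3L − a)/(6EI) = 1395/EI
  δ_0 = 45368/EI
Flexibility coefficient — unit upward force at B: δ_{BB} = L³/(3EI) = 323.4/EI.
With EI = 37000 kN·m²: δ_0 = 1.2262 m and δ_{BB} = 0.008741 m/kN.
Compatibility — the spring shortens by R_B/k under the reaction it provides: δ_0 − R_B·δ_{BB} = R_B/k. With 1/k = 0.000208 m/kN, R_B = δ_0 / (δ_{BB} + 1/k) = 1.2262 / (0.008741 + 0.000208) = 137 kN.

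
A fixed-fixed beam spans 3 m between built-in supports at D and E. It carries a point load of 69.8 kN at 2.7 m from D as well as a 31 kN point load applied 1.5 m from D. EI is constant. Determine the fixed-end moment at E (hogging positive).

Release both end moments; the primary structure is a simply-supported span DE with redundants M_D and M_E.
Simple-span end rotations at D and E under the given loads:
  at D: point load 69.8 at a = 2.7: Pab(L + b)/(6LEI) = 10.37/EI
  at E: point load 69.8 at a = 2.7: Pab(L + a)/(6LEI) = 17.9/EI
  at D: point load 31 at a = 1.5: Pab(L + b)/(6LEI) = 17.44/EI
  at E: point load 31 at a = 1.5: Pab(L + a)/(6LEI) = 17.44/EI
  θ_D0 = 27.8/EI,  θ_E0 = 35.34/EI
Flexibility coefficients: a unit moment at one end gives L/(3EI) there and L/(6EI) at the far end, so f₁₁ = f₂₂ = 1/EI and f₁₂ = f₂₁ = 0.5/EI.
Compatibility — zero rotation at each built-in end:
  1 M_D + 0.5 M_E = 27.8
  0.5 M_D + 1 M_E = 35.34
Solving the pair gives M_D = 13.51 kN·m and M_E = 28.59 kN·m (hogging).

M_E = 28.59 kN·m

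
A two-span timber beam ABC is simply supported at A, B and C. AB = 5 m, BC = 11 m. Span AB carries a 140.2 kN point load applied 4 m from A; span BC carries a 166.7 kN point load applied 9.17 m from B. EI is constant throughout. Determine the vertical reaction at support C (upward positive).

Insert a hinge at B; M_B is the redundant, and each span becomes simply supported.
Rotations at B on the released spans (each span's end-slope, ×1/EI):
  span AB: point load 140.2 at a = 4: Pab(L + a)/(6LEI) = 168.2/EI
  span BC: point load 166.7 at a = 9.17: Pab(L + b)/(6LEI) = 543.8/EI
  relative rotation θ_0 = (168.2 + 543.8)/EI = 712/EI
A unit hogging moment at B produces rotation L₁/(3EI) + L₂/(3EI) = 5.333/EI.
Compatibility: M_B·(L₁+L₂)/(3EI) = θ_0, giving M_B = 133.5 kN·m (hogging).
Span BC, ΣM about C: R_B^{BC}·11 = 305.1 + 133.5, so R_B^{BC} = 39.87 kN and R_C = 166.7 − 39.87 = 126.8 kN.

R_C = 126.8 kN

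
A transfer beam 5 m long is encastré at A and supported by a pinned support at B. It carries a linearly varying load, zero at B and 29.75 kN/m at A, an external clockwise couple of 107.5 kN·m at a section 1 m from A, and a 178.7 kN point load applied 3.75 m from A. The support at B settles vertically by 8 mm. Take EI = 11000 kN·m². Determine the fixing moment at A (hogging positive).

Choose R_B as the redundant. The primary structure is the cantilever fixed at A.
Deflection at B on the released cantilever, summing each load's contribution:
  triangular load, peak 29.75 at the fixed end: w₀L⁴/(30EI) = 619.8/EI
  clockwise couple 107.5 at a = 1: M₀a(2L − a)/(2EI) = 483.8/EI
  point load 178.7 at a = 3.75: Pa²(3L − a)/(6EI) = 4712/EI
  δ_0 = 5815/EI
Tip deflection under a unit load at B: L³/(3EI) = 41.67/EI.
With EI = 11000 kN·m²: δ_0 = 0.52867 m and δ_{BB} = 0.003788 m/kN.
Compatibility — the beam at B must follow the support down by 0.008 m: δ_0 − R_B·δ_{BB} = 0.008, so R_B = (0.52867 − 0.008)/0.003788 = 137.5 kN.
Moment equilibrium about A: M_A = Σ(load moments about A) − R_B·L = 901.6 − 137.5×5 = 214.3 kN·m.

M_A = 214.3 kN·m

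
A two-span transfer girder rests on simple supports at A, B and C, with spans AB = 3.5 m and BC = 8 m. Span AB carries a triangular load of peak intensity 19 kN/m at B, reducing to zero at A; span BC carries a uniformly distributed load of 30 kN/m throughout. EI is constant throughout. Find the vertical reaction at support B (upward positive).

R_B = 212.7 kN

Take M_B as the redundant. Released structure: two simple spans AB and BC with a hinge at B.
Discontinuity in slope at B on the released structure — sum the simple-span end rotations:
  span AB: triangular load, peak 19: w₀L³/(45EI) = 18.1/EI
  span BC: UDL 30: wL³/(24EI) = 640/EI
  relative rotation θ_0 = (18.1 + 640)/EI = 658.1/EI
A unit hogging moment at B produces rotation L₁/(3EI) + L₂/(3EI) = 3.833/EI.
Slope continuity at B: θ_0 = M_B·3.833/EI, so M_B = 658.1/3.833 = 171.7 kN·m (hogging).
Span AB, ΣM about A with M_B applied at B: R_B^{AB}·3.5 = 77.58 + 171.7, so R_B^{AB} = 71.22 kN and R_A = 33.25 − 71.22 = -37.97 kN.
Span BC, ΣM about C: R_B^{BC}·8 = 960 + 171.7, so R_B^{BC} = 141.5 kN and R_C = 240 − 141.5 = 98.54 kN.
R_B = 71.22 + 141.5 = 212.7 kN.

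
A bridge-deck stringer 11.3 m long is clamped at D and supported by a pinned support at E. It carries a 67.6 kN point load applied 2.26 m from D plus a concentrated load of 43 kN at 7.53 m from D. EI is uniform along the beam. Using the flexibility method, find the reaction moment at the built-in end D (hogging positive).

M_D = 182 kN·m

Remove the prop at E; the released (primary) structure is a cantilever built in at D.
Deflection at E on the released cantilever, summing each load's contribution:
  point load 67.6 at a = 2.26: Pa²(3L − a)/(6EI) = 1821/EI
  point load 43 at a = 7.53: Pa²(3L − a)/(6EI) = 10716/EI
  δ_0 = 12536/EI
Flexibility coefficient — unit upward force at E: δ_{EE} = L³/(3EI) = 481/EI.
The prop prevents deflection at E: R_E = δ_0/δ_{EE} = 12536/481 = 26.06 kN.
Moment equilibrium about D: M_D = Σ(load moments about D) − R_E·L = 476.6 − 26.06×11.3 = 182 kN·m.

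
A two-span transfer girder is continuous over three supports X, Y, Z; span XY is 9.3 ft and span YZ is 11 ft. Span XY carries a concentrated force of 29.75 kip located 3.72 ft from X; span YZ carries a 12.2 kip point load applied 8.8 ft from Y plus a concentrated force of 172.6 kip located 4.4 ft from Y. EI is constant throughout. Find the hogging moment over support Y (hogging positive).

M_Y = 225.8 kip·ft

Insert a hinge at Y; M_Y is the redundant, and each span becomes simply supported.
Rotations at Y on the released spans (each span's end-slope, ×1/EI):
  span XY: point load 29.75 at a = 3.72: Pab(L + a)/(6LEI) = 144.1/EI
  span YZ: point load 12.2 at a = 8.8: Pab(L + b)/(6LEI) = 47.24/EI
  span YZ: point load 172.6 at a = 4.4: Pab(L + b)/(6LEI) = 1337/EI
  relative rotation θ_0 = (144.1 + 1384)/EI = 1528/EI
A unit hogging moment at Y produces rotation L₁/(3EI) + L₂/(3EI) = 6.767/EI.
Slope continuity at Y: θ_0 = M_Y·6.767/EI, so M_Y = 1528/6.767 = 225.8 kip·ft (hogging).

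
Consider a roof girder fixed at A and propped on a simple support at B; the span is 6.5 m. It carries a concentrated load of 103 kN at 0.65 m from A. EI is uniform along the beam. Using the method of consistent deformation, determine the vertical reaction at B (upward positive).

R_B = 1.494 kN

Take the reaction at B as the redundant and release it; the primary structure is a cantilever fixed at A.
Downward deflection at the released point B due to the loads:
  point load 103 at a = 0.65: Pa²(3L − a)/(6EI) = 136.7/EI
Tip deflection under a unit load at B: L³/(3EI) = 91.54/EI.
The prop prevents deflection at B: R_B = δ_0/δ_{BB} = 136.7/91.54 = 1.494 kN.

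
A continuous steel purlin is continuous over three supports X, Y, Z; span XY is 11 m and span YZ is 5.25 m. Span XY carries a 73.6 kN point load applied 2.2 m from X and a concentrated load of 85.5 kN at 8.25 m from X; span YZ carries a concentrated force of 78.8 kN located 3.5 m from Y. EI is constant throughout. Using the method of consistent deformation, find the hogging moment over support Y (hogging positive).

Release continuity at Y by inserting a hinge; the redundant is the internal moment M_Y. The primary structure is two simply-supported spans XY and YZ.
Discontinuity in slope at Y on the released structure — sum the simple-span end rotations:
  span XY: point load 73.6 at a = 2.2: Pab(L + a)/(6LEI) = 285/EI
  span XY: point load 85.5 at a = 8.25: Pab(L + a)/(6LEI) = 565.8/EI
  span YZ: point load 78.8 at a = 3.5: Pab(L + b)/(6LEI) = 107.3/EI
  relative rotation θ_0 = (850.7 + 107.3)/EI = 958/EI
A unit hogging moment at Y produces rotation L₁/(3EI) + L₂/(3EI) = 5.417/EI.
Compatibility: M_Y·(L₁+L₂)/(3EI) = θ_0, giving M_Y = 176.9 kN·m (hogging).

M_Y = 176.9 kN·m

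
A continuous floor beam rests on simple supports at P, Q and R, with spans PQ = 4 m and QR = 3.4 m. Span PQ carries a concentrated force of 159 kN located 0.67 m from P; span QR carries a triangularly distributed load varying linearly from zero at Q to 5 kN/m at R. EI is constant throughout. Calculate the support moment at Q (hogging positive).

M_Q = 29.53 kN·m

Insert a hinge at Q; M_Q is the redundant, and each span becomes simply supported.
Rotations at Q on the released spans (each span's end-slope, ×1/EI):
  span PQ: point load 159 at a = 0.67: Pab(L + a)/(6LEI) = 69.03/EI
  span QR: triangular load, peak 5: 7w₀L³/(360EI) = 3.821/EI
  relative rotation θ_0 = (69.03 + 3.821)/EI = 72.85/EI
A unit hogging moment at Q produces rotation L₁/(3EI) + L₂/(3EI) = 2.467/EI.
Slope continuity at Q: θ_0 = M_Q·2.467/EI, so M_Q = 72.85/2.467 = 29.53 kN·m (hogging).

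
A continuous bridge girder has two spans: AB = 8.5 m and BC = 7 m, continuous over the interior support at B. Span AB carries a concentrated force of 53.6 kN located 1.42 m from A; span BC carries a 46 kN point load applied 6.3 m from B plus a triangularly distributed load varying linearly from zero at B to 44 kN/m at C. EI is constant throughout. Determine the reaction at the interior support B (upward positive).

Take M_B as the redundant. Released structure: two simple spans AB and BC with a hinge at B.
Rotations at B on the released spans (each span's end-slope, ×1/EI):
  span AB: point load 53.6 at a = 1.42: Pab(L + a)/(6LEI) = 104.8/EI
  span BC: point load 46 at a = 6.3: Pab(L + b)/(6LEI) = 37.19/EI
  span BC: triangular load, peak 44: 7w₀L³/(360EI) = 293.5/EI
  relative rotation θ_0 = (104.8 + 330.6)/EI = 435.5/EI
A unit hogging moment at B produces rotation L₁/(3EI) + L₂/(3EI) = 5.167/EI.
Slope continuity at B: θ_0 = M_B·5.167/EI, so M_B = 435.5/5.167 = 84.28 kN·m (hogging).
Span AB, ΣM about A with M_B applied at B: R_B^{AB}·8.5 = 76.11 + 84.28, so R_B^{AB} = 18.87 kN and R_A = 53.6 − 18.87 = 34.73 kN.
Span BC, ΣM about C: R_B^{BC}·7 = 391.5 + 84.28, so R_B^{BC} = 67.97 kN and R_C = 200 − 67.97 = 132 kN.
R_B = 18.87 + 67.97 = 86.84 kN.

R_B = 86.84 kN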